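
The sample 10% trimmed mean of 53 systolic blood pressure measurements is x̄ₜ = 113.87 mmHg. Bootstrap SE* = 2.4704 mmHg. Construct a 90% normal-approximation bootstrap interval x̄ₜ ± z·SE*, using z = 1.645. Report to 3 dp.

(109.806, 117.934)

Margin = 1.645 × 2.4704 = 4.0638
Interval: 113.87 ± 4.0638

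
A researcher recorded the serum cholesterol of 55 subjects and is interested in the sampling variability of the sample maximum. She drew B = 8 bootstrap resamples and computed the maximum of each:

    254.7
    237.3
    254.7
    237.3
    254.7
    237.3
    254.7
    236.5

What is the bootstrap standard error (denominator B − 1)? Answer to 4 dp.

Bootstrap SE is the standard deviation of the 8 replicate maximums.
Mean of replicates: (254.7 + 237.3 + 254.7 + 237.3 + 254.7 + 237.3 + 254.7 + 236.5) / 8 = 1967.20000 / 8 = 245.90000
Sum of squared deviations: (+8.80000)² + (−8.60000)² + (+8.80000)² + (−8.60000)² + (+8.80000)² + (−8.60000)² + (+8.80000)² + (−9.40000)² = 620.00000
Variance = 620.00000 / 7 = 88.57143
SE* = √88.57143

SE* = 9.4112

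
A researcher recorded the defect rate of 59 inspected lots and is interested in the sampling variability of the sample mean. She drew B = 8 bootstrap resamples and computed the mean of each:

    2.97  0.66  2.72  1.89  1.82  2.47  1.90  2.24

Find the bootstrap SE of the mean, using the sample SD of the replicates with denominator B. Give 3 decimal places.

SE* = 0.664

Bootstrap SE is the standard deviation of the 8 replicate means.
Mean of replicates: (2.97 + 0.66 + 2.72 + 1.89 + 1.82 + 2.47 + 1.90 + 2.24) / 8 = 16.6700 / 8 = 2.0838
Sum of squared deviations: (+0.8862)² + (−1.4238)² + (+0.6362)² + (−0.1938)² + (−0.2638)² + (+0.3862)² + (−0.1838)² + (+0.1562)² = 3.5318
Variance = 3.5318 / 8 = 0.4415
SE* = √0.4415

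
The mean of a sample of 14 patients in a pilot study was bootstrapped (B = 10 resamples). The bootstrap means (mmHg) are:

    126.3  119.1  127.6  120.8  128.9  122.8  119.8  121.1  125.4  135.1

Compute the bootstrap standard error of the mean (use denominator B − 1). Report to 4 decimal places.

Bootstrap SE is the standard deviation of the 10 replicate means.
Mean of replicates: (126.3 + 119.1 + 127.6 + 120.8 + 128.9 + 122.8 + 119.8 + 121.1 + 125.4 + 135.1) / 10 = 1246.90000 / 10 = 124.69000
Sum of squared deviations: (+1.61000)² + (−5.59000)² + (+2.91000)² + (−3.89000)² + (+4.21000)² + (−1.89000)² + (−4.89000)² + (−3.59000)² + (+0.71000)² + (+10.41000)² = 224.40900
Variance = 224.40900 / 9 = 24.93433
SE* = √24.93433

SE* = 4.9934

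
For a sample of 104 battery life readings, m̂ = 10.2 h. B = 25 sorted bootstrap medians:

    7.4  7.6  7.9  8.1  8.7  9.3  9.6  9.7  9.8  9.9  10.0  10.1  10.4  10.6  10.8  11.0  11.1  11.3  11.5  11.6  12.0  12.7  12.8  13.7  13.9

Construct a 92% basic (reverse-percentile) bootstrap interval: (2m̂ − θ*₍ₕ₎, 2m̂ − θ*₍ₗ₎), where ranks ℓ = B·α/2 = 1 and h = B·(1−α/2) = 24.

(6.7, 13.0)

Percentile endpoints at ranks 1 and 24: θ*₍1₎ = 7.4, θ*₍24₎ = 13.7.
Basic interval reflects these around m̂:
  lower = 2 × 10.2 − 13.7 = 6.7
  upper = 2 × 10.2 − 7.4 = 13.0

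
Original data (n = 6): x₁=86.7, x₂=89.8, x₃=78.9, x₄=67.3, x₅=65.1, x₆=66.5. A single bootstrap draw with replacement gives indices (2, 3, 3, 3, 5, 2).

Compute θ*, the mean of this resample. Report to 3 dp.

θ* = 80.233

Resample values: 89.8, 78.9, 78.9, 78.9, 65.1, 89.8.
Mean = (89.8 + 78.9 + 78.9 + 78.9 + 65.1 + 89.8) / 6 = 481.40 / 6 = 80.233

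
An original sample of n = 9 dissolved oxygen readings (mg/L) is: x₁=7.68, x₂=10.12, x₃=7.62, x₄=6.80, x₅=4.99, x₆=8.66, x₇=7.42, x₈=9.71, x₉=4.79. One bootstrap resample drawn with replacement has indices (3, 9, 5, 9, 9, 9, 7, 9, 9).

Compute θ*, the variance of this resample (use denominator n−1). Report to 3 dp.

Resample values: 7.62, 4.79, 4.99, 4.79, 4.79, 4.79, 7.42, 4.79, 4.79.
Mean = 5.4189; sum of squared deviations = 11.4063
s² = 11.4063 / 8 = 1.4258

θ* = 1.426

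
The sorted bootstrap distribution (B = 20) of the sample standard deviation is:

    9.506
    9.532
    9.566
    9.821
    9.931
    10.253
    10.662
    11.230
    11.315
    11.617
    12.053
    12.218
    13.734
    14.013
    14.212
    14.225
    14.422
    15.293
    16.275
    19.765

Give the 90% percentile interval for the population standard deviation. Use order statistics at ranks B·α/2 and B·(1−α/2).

(9.506, 16.275)

α = 0.10; lower rank = 20 × 0.050 = 1; upper rank = 20 × 0.950 = 19.
The 1st smallest replicate is 9.506; the 19th is 16.275.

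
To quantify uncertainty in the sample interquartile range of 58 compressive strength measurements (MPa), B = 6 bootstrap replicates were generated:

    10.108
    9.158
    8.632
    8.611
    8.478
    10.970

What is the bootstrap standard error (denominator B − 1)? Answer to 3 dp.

SE* = 1.005

Bootstrap SE is the standard deviation of the 6 replicate interquartile ranges.
Mean of replicates: (10.108 + 9.158 + 8.632 + 8.611 + 8.478 + 10.970) / 6 = 55.9570 / 6 = 9.3262
Sum of squared deviations: (+0.7818)² + (−0.1682)² + (−0.6942)² + (−0.7152)² + (−0.8482)² + (+1.6438)² = 5.0544
Variance = 5.0544 / 5 = 1.0109
SE* = √1.0109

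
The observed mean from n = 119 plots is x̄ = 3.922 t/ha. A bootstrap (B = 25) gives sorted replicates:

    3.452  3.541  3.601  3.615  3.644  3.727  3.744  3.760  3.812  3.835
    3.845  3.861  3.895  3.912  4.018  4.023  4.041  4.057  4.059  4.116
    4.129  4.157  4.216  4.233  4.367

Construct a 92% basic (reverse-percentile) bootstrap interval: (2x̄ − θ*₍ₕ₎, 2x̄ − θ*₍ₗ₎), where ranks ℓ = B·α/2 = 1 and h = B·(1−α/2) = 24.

(3.611, 4.392)

Percentile endpoints at ranks 1 and 24: θ*₍1₎ = 3.452, θ*₍24₎ = 4.233.
Basic interval reflects these around x̄:
  lower = 2 × 3.922 − 4.233 = 3.611
  upper = 2 × 3.922 − 3.452 = 4.392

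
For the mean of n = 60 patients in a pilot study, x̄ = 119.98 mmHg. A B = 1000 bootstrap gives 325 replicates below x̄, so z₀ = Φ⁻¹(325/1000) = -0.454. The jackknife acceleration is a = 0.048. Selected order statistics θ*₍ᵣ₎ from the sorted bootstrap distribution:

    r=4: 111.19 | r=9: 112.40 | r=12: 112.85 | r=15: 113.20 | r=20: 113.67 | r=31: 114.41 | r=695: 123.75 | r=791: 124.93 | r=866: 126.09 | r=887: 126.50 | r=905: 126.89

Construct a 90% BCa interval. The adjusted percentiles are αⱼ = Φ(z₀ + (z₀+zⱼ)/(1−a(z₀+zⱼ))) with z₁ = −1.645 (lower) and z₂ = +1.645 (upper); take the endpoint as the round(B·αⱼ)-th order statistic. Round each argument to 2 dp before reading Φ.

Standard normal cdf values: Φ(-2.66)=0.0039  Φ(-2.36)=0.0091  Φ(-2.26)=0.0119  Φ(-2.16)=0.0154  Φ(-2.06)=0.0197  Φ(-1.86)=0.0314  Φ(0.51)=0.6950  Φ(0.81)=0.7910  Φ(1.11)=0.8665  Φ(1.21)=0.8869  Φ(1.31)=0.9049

Lower: z₀ + z₁ = -0.454 + (-1.645) = -2.099; 1 − a(z₀+z₁) = 1 − (0.048)(-2.099) = 1.1008; argument = -0.454 + (-2.099)/1.1008 = -2.3609 → -2.36.
α₁ = Φ(-2.36) = 0.0091; rank = round(1000 × 0.0091) = 9; θ*₍9₎ = 112.40.
Upper: z₀ + z₂ = 1.191; 1 − a(z₀+z₂) = 0.9428; argument = 0.8092 → 0.81; α₂ = 0.7910; rank = 791; θ*₍791₎ = 124.93.

(112.40, 124.93)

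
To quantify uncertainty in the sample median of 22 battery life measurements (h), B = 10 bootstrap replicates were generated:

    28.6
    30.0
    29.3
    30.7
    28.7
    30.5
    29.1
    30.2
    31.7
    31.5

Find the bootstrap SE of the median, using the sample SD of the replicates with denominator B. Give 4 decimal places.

SE* = 1.0422

Bootstrap SE is the standard deviation of the 10 replicate medians.
Mean of replicates: (28.6 + 30.0 + 29.3 + 30.7 + 28.7 + 30.5 + 29.1 + 30.2 + 31.7 + 31.5) / 10 = 300.30000 / 10 = 30.03000
Sum of squared deviations: (−1.43000)² + (−0.03000)² + (−0.73000)² + (+0.67000)² + (−1.33000)² + (+0.47000)² + (−0.93000)² + (+0.17000)² + (+1.67000)² + (+1.47000)² = 10.86100
Variance = 10.86100 / 10 = 1.08610
SE* = √1.08610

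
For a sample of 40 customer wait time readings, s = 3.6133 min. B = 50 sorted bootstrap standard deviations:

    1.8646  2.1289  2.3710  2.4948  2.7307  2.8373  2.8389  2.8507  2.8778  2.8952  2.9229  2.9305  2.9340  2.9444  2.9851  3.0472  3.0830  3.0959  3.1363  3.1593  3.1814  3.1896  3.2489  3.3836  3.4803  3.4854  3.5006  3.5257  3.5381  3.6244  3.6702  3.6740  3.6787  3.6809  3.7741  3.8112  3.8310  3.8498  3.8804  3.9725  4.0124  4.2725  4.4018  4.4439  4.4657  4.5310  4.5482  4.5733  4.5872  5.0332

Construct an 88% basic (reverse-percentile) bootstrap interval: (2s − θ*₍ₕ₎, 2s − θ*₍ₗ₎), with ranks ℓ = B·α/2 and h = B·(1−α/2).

Percentile endpoints at ranks 3 and 47: θ*₍3₎ = 2.3710, θ*₍47₎ = 4.5482.
Basic interval reflects these around s:
  lower = 2 × 3.6133 − 4.5482 = 2.6784
  upper = 2 × 3.6133 − 2.3710 = 4.8556

(2.6784, 4.8556)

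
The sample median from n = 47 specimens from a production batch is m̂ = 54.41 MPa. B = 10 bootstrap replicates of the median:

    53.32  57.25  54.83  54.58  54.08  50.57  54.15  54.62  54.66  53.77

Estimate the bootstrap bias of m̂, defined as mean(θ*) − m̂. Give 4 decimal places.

mean(θ*) = (53.32 + 57.25 + 54.83 + 54.58 + 54.08 + 50.57 + 54.15 + 54.62 + 54.66 + 53.77) / 10 = 54.18300
bias = 54.18300 − 54.41

bias = −0.2270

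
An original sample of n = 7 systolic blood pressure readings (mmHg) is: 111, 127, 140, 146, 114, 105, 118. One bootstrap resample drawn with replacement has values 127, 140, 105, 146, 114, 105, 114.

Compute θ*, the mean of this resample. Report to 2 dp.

Mean = (127 + 140 + 105 + 146 + 114 + 105 + 114) / 7 = 851.0 / 7 = 121.57

θ* = 121.57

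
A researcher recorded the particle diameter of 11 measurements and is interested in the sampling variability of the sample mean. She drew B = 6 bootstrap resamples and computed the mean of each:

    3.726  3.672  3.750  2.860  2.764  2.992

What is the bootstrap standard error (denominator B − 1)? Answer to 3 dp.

SE* = 0.469

Bootstrap SE is the standard deviation of the 6 replicate means.
Mean of replicates: (3.726 + 3.672 + 3.750 + 2.860 + 2.764 + 2.992) / 6 = 19.7640 / 6 = 3.2940
Sum of squared deviations: (+0.4320)² + (+0.3780)² + (+0.4560)² + (−0.4340)² + (−0.5300)² + (−0.3020)² = 1.0979
Variance = 1.0979 / 5 = 0.2196
SE* = √0.2196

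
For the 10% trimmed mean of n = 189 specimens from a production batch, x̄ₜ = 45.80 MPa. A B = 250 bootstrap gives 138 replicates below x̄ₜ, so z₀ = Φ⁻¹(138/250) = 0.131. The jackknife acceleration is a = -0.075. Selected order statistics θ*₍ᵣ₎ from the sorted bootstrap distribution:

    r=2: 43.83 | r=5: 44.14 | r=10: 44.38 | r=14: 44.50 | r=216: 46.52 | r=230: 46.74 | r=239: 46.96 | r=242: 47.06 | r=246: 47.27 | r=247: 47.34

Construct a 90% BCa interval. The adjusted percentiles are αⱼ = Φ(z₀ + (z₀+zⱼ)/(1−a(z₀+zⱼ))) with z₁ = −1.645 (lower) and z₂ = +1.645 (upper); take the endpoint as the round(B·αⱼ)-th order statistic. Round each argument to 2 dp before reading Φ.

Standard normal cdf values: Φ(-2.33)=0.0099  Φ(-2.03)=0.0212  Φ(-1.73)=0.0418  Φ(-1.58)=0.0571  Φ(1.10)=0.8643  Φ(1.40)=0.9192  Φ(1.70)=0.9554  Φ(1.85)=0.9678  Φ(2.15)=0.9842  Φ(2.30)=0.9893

(44.50, 46.96)

Lower: z₀ + z₁ = 0.131 + (-1.645) = -1.514; 1 − a(z₀+z₁) = 1 − (-0.075)(-1.514) = 0.8864; argument = 0.131 + (-1.514)/0.8864 = -1.5769 → -1.58.
α₁ = Φ(-1.58) = 0.0571; rank = round(250 × 0.0571) = 14; θ*₍14₎ = 44.50.
Upper: z₀ + z₂ = 1.776; 1 − a(z₀+z₂) = 1.1332; argument = 1.6982 → 1.70; α₂ = 0.9554; rank = 239; θ*₍239₎ = 46.96.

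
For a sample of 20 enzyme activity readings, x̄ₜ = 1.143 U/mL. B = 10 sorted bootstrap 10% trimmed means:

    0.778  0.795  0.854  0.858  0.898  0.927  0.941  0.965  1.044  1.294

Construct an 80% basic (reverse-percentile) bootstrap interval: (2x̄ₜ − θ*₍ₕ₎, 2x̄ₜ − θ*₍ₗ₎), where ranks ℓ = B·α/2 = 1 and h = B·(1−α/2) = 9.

(1.242, 1.508)

Percentile endpoints at ranks 1 and 9: θ*₍1₎ = 0.778, θ*₍9₎ = 1.044.
Basic interval reflects these around x̄ₜ:
  lower = 2 × 1.143 − 1.044 = 1.242
  upper = 2 × 1.143 − 0.778 = 1.508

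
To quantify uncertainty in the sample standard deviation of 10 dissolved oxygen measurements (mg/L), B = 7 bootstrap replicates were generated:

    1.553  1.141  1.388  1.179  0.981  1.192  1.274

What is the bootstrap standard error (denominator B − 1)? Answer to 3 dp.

SE* = 0.184

Bootstrap SE is the standard deviation of the 7 replicate standard deviations.
Mean of replicates: (1.553 + 1.141 + 1.388 + 1.179 + 0.981 + 1.192 + 1.274) / 7 = 8.7080 / 7 = 1.2440
Sum of squared deviations: (+0.3090)² + (−0.1030)² + (+0.1440)² + (−0.0650)² + (−0.2630)² + (−0.0520)² + (+0.0300)² = 0.2038
Variance = 0.2038 / 6 = 0.0340
SE* = √0.0340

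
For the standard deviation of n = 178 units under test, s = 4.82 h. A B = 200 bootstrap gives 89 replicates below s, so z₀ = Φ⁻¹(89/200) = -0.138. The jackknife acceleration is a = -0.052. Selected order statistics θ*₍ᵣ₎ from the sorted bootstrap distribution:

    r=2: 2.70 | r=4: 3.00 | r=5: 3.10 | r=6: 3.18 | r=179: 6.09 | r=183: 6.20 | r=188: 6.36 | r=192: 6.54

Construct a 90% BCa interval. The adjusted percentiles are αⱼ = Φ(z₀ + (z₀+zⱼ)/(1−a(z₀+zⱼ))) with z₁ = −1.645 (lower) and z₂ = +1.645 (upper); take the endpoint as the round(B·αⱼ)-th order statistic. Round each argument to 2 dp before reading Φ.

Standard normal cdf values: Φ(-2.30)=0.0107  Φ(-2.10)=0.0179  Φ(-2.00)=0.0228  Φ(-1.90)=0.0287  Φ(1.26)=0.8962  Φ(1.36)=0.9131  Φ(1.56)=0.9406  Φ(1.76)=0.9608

(3.00, 6.09)

Lower: z₀ + z₁ = -0.138 + (-1.645) = -1.783; 1 − a(z₀+z₁) = 1 − (-0.052)(-1.783) = 0.9073; argument = -0.138 + (-1.783)/0.9073 = -2.1032 → -2.10.
α₁ = Φ(-2.10) = 0.0179; rank = round(200 × 0.0179) = 4; θ*₍4₎ = 3.00.
Upper: z₀ + z₂ = 1.507; 1 − a(z₀+z₂) = 1.0784; argument = 1.2595 → 1.26; α₂ = 0.8962; rank = 179; θ*₍179₎ = 6.09.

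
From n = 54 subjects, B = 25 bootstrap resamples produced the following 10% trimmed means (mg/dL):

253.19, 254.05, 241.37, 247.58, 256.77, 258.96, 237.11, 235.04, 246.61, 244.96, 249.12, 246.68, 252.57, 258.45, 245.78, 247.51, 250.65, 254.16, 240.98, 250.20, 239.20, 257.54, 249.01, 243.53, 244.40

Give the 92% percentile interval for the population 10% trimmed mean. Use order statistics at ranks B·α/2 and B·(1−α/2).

(235.04, 258.45)

Sorted replicates: 235.04, 237.11, 239.20, 240.98, 241.37, 243.53, 244.40, 244.96, 245.78, 246.61, 246.68, 247.51, 247.58, 249.01, 249.12, 250.20, 250.65, 252.57, 253.19, 254.05, 254.16, 256.77, 257.54, 258.45, 258.96
α = 0.08; lower rank = 25 × 0.040 = 1; upper rank = 25 × 0.960 = 24.
The 1st smallest replicate is 235.04; the 24th is 258.45.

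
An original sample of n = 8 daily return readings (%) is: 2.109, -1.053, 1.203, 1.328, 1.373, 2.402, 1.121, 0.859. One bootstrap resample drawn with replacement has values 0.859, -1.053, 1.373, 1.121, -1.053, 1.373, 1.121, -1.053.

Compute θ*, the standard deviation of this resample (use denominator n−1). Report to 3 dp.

θ* = 1.162

Mean = 0.3360; sum of squared deviations = 9.4447
s² = 9.4447 / 7 = 1.3492
s = √1.3492 = 1.162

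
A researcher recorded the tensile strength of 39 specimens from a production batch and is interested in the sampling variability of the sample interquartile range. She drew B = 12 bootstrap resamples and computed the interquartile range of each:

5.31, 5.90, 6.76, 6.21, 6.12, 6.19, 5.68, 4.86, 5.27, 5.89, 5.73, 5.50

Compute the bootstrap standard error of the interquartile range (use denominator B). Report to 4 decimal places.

SE* = 0.4893

Bootstrap SE is the standard deviation of the 12 replicate interquartile ranges.
Mean of replicates: (5.31 + 5.90 + 6.76 + 6.21 + 6.12 + 6.19 + 5.68 + 4.86 + 5.27 + 5.89 + 5.73 + 5.50) / 12 = 69.42000 / 12 = 5.78500
Sum of squared deviations: (−0.47500)² + (+0.11500)² + (+0.97500)² + (+0.42500)² + (+0.33500)² + (+0.40500)² + (−0.10500)² + (−0.92500)² + (−0.51500)² + (+0.10500)² + (−0.05500)² + (−0.28500)² = 2.87350
Variance = 2.87350 / 12 = 0.23946
SE* = √0.23946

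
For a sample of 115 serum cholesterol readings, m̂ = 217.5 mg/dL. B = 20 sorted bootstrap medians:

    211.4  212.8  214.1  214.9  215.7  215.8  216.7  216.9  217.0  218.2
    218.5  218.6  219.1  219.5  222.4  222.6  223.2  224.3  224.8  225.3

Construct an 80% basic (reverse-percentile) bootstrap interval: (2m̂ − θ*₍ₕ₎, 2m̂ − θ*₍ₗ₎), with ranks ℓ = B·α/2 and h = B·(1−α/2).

(210.7, 222.2)

Percentile endpoints at ranks 2 and 18: θ*₍2₎ = 212.8, θ*₍18₎ = 224.3.
Basic interval reflects these around m̂:
  lower = 2 × 217.5 − 224.3 = 210.7
  upper = 2 × 217.5 − 212.8 = 222.2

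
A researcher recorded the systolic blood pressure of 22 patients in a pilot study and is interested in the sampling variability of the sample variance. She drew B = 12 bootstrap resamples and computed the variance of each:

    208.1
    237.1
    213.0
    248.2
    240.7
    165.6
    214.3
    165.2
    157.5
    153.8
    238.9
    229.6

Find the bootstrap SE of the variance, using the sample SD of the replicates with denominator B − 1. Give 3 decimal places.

Bootstrap SE is the standard deviation of the 12 replicate variances.
Mean of replicates: (208.1 + 237.1 + 213.0 + 248.2 + 240.7 + 165.6 + 214.3 + 165.2 + 157.5 + 153.8 + 238.9 + 229.6) / 12 = 2472.0000 / 12 = 206.0000
Sum of squared deviations: (+2.1000)² + (+31.1000)² + (+7.0000)² + (+42.2000)² + (+34.7000)² + (−40.4000)² + (+8.3000)² + (−40.8000)² + (−48.5000)² + (−52.2000)² + (+32.9000)² + (+23.6000)² = 14087.7000
Variance = 14087.7000 / 11 = 1280.7000
SE* = √1280.7000

SE* = 35.787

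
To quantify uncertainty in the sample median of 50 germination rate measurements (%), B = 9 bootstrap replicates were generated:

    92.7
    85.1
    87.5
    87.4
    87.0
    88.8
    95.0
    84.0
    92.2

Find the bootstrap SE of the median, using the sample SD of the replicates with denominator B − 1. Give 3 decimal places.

SE* = 3.688

Bootstrap SE is the standard deviation of the 9 replicate medians.
Mean of replicates: (92.7 + 85.1 + 87.5 + 87.4 + 87.0 + 88.8 + 95.0 + 84.0 + 92.2) / 9 = 799.7000 / 9 = 88.8556
Sum of squared deviations: (+3.8444)² + (−3.7556)² + (−1.3556)² + (−1.4556)² + (−1.8556)² + (−0.0556)² + (+6.1444)² + (−4.8556)² + (+3.3444)² = 108.8022
Variance = 108.8022 / 8 = 13.6003
SE* = √13.6003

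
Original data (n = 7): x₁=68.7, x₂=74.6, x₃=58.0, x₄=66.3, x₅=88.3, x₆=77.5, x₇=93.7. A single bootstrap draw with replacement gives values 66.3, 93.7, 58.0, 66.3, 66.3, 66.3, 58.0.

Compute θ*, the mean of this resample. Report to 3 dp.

θ* = 67.843

Mean = (66.3 + 93.7 + 58.0 + 66.3 + 66.3 + 66.3 + 58.0) / 7 = 474.90 / 7 = 67.843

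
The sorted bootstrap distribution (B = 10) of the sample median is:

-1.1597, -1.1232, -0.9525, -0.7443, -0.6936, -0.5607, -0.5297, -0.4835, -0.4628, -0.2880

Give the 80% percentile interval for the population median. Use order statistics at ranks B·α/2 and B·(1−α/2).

(-1.1597, -0.4628)

α = 0.20; lower rank = 10 × 0.100 = 1; upper rank = 10 × 0.900 = 9.
The 1st smallest replicate is -1.1597; the 9th is -0.4628.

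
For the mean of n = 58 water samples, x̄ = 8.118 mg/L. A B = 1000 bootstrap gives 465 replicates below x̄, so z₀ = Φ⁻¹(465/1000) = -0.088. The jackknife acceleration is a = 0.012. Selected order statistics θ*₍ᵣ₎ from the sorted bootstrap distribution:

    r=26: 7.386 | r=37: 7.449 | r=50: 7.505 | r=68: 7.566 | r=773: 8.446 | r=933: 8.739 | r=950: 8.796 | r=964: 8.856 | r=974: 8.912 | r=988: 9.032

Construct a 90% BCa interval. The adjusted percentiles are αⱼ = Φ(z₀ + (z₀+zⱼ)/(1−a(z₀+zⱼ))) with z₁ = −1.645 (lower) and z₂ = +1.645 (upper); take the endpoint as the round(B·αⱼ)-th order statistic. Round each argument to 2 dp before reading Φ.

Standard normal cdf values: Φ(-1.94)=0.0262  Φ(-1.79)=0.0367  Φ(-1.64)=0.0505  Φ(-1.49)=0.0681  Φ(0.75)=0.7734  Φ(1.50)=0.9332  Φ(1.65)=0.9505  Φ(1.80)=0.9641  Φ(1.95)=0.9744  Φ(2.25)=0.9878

Lower: z₀ + z₁ = -0.088 + (-1.645) = -1.733; 1 − a(z₀+z₁) = 1 − (0.012)(-1.733) = 1.0208; argument = -0.088 + (-1.733)/1.0208 = -1.7857 → -1.79.
α₁ = Φ(-1.79) = 0.0367; rank = round(1000 × 0.0367) = 37; θ*₍37₎ = 7.449.
Upper: z₀ + z₂ = 1.557; 1 − a(z₀+z₂) = 0.9813; argument = 1.4986 → 1.50; α₂ = 0.9332; rank = 933; θ*₍933₎ = 8.739.

(7.449, 8.739)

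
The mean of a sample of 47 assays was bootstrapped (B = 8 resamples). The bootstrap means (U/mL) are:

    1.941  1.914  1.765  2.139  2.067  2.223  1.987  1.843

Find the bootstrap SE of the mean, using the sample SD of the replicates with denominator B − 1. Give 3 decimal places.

Bootstrap SE is the standard deviation of the 8 replicate means.
Mean of replicates: (1.941 + 1.914 + 1.765 + 2.139 + 2.067 + 2.223 + 1.987 + 1.843) / 8 = 15.8790 / 8 = 1.9849
Sum of squared deviations: (−0.0439)² + (−0.0709)² + (−0.2199)² + (+0.1541)² + (+0.0821)² + (+0.2381)² + (+0.0021)² + (−0.1419)² = 0.1626
Variance = 0.1626 / 7 = 0.0232
SE* = √0.0232

SE* = 0.152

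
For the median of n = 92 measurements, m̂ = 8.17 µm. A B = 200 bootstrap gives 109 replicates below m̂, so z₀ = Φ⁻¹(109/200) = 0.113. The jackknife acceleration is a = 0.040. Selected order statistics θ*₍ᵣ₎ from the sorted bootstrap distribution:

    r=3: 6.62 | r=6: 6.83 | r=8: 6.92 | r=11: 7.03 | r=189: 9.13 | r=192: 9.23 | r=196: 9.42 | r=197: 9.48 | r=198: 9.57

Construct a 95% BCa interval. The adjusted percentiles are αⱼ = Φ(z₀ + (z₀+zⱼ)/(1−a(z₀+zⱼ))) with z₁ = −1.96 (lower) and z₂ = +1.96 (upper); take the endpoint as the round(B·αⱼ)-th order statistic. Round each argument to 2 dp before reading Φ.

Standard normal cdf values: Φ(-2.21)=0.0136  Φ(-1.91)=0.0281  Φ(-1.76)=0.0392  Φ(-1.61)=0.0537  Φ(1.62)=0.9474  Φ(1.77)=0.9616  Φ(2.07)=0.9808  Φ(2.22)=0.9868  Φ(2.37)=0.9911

(7.03, 9.57)

Lower: z₀ + z₁ = 0.113 + (-1.960) = -1.847; 1 − a(z₀+z₁) = 1 − (0.040)(-1.847) = 1.0739; argument = 0.113 + (-1.847)/1.0739 = -1.6069 → -1.61.
α₁ = Φ(-1.61) = 0.0537; rank = round(200 × 0.0537) = 11; θ*₍11₎ = 7.03.
Upper: z₀ + z₂ = 2.073; 1 − a(z₀+z₂) = 0.9171; argument = 2.3734 → 2.37; α₂ = 0.9911; rank = 198; θ*₍198₎ = 9.57.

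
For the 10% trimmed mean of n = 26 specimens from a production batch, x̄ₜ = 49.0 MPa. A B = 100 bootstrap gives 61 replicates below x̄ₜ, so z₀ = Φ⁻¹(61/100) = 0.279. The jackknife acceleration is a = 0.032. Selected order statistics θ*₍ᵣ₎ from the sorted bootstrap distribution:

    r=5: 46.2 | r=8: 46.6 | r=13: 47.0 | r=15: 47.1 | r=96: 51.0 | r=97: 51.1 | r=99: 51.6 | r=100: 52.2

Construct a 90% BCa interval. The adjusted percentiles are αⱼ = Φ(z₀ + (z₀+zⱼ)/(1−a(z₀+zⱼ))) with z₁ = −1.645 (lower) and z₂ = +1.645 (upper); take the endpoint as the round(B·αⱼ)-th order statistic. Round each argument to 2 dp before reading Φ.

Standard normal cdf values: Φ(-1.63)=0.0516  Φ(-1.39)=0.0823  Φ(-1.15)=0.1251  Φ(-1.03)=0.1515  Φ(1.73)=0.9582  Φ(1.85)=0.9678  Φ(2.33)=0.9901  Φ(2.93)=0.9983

Lower: z₀ + z₁ = 0.279 + (-1.645) = -1.366; 1 − a(z₀+z₁) = 1 − (0.032)(-1.366) = 1.0437; argument = 0.279 + (-1.366)/1.0437 = -1.0298 → -1.03.
α₁ = Φ(-1.03) = 0.1515; rank = round(100 × 0.1515) = 15; θ*₍15₎ = 47.1.
Upper: z₀ + z₂ = 1.924; 1 − a(z₀+z₂) = 0.9384; argument = 2.3292 → 2.33; α₂ = 0.9901; rank = 99; θ*₍99₎ = 51.6.

(47.1, 51.6)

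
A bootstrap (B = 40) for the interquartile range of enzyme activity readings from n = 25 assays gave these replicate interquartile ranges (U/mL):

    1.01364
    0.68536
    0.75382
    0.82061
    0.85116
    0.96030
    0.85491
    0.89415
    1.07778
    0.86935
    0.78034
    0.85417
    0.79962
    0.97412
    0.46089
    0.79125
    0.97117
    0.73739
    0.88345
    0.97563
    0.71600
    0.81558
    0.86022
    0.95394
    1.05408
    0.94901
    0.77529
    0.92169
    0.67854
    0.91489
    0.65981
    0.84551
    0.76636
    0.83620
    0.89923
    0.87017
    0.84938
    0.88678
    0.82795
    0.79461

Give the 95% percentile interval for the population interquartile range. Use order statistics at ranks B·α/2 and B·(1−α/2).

(0.46089, 1.05408)

Sorted replicates: 0.46089, 0.65981, 0.67854, 0.68536, 0.71600, 0.73739, 0.75382, 0.76636, 0.77529, 0.78034, 0.79125, 0.79461, 0.79962, 0.81558, 0.82061, 0.82795, 0.83620, 0.84551, 0.84938, 0.85116, 0.85417, 0.85491, 0.86022, 0.86935, 0.87017, 0.88345, 0.88678, 0.89415, 0.89923, 0.91489, 0.92169, 0.94901, 0.95394, 0.96030, 0.97117, 0.97412, 0.97563, 1.01364, 1.05408, 1.07778
α = 0.05; lower rank = 40 × 0.025 = 1; upper rank = 40 × 0.975 = 39.
The 1st smallest replicate is 0.46089; the 39th is 1.05408.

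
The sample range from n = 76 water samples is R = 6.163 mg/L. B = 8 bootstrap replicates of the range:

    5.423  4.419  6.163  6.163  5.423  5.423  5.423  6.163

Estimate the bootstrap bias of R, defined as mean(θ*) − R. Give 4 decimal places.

bias = −0.5880

mean(θ*) = (5.423 + 4.419 + 6.163 + 6.163 + 5.423 + 5.423 + 5.423 + 6.163) / 8 = 5.57500
bias = 5.57500 − 6.163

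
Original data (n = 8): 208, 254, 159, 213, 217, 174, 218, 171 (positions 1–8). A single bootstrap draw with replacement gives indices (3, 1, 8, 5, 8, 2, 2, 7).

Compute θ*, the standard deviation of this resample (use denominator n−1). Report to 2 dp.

Resample values: 159, 208, 171, 217, 171, 254, 254, 218.
Mean = 206.5000; sum of squared deviations = 9534.0000
s² = 9534.0000 / 7 = 1362.0000
s = √1362.0000 = 36.91

θ* = 36.91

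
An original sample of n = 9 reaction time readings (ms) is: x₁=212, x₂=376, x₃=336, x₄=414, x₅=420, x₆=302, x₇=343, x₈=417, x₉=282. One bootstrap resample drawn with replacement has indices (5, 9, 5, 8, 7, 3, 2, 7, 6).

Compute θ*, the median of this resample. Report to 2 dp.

θ* = 343.00

Resample values: 420, 282, 420, 417, 343, 336, 376, 343, 302.
Sorted: 282, 302, 336, 343, 343, 376, 417, 420, 420
Median = middle value = 343.00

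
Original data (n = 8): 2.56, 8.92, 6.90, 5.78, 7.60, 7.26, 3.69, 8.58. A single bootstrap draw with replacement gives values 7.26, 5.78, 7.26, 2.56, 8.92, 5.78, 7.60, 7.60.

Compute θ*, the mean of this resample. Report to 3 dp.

θ* = 6.595

Mean = (7.26 + 5.78 + 7.26 + 2.56 + 8.92 + 5.78 + 7.60 + 7.60) / 8 = 52.760 / 8 = 6.595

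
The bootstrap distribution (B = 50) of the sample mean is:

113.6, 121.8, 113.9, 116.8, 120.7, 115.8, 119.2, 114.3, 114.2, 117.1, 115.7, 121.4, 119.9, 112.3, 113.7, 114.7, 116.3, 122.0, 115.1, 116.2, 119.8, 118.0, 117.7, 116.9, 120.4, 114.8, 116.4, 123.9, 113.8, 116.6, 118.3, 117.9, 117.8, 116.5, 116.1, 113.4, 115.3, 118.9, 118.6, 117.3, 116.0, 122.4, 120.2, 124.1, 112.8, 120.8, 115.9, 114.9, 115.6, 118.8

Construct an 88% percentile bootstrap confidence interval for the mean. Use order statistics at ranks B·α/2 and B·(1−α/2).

(113.4, 122.0)

Sorted replicates: 112.3, 112.8, 113.4, 113.6, 113.7, 113.8, 113.9, 114.2, 114.3, 114.7, 114.8, 114.9, 115.1, 115.3, 115.6, 115.7, 115.8, 115.9, 116.0, 116.1, 116.2, 116.3, 116.4, 116.5, 116.6, 116.8, 116.9, 117.1, 117.3, 117.7, 117.8, 117.9, 118.0, 118.3, 118.6, 118.8, 118.9, 119.2, 119.8, 119.9, 120.2, 120.4, 120.7, 120.8, 121.4, 121.8, 122.0, 122.4, 123.9, 124.1
α = 0.12; lower rank = 50 × 0.060 = 3; upper rank = 50 × 0.940 = 47.
The 3rd smallest replicate is 113.4; the 47th is 122.0.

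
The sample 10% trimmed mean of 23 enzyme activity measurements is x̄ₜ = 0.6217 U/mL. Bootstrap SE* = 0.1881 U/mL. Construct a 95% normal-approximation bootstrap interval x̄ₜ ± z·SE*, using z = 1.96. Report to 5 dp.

Margin = 1.96 × 0.1881 = 0.368676
Interval: 0.6217 ± 0.368676

(0.25302, 0.99038)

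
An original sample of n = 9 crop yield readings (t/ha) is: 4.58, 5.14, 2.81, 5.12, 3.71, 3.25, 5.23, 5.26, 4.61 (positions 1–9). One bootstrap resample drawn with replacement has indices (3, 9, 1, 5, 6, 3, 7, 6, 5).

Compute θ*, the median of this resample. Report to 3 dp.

θ* = 3.710

Resample values: 2.81, 4.61, 4.58, 3.71, 3.25, 2.81, 5.23, 3.25, 3.71.
Sorted: 2.81, 2.81, 3.25, 3.25, 3.71, 3.71, 4.58, 4.61, 5.23
Median = middle value = 3.710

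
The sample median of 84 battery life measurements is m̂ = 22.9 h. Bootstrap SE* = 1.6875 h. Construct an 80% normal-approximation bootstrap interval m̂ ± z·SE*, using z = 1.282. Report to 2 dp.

(20.74, 25.06)

Margin = 1.282 × 1.6875 = 2.163
Interval: 22.9 ± 2.163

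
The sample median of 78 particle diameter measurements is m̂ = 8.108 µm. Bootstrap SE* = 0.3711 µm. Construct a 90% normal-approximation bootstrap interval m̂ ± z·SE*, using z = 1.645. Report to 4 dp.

Margin = 1.645 × 0.3711 = 0.61046
Interval: 8.108 ± 0.61046

(7.4975, 8.7185)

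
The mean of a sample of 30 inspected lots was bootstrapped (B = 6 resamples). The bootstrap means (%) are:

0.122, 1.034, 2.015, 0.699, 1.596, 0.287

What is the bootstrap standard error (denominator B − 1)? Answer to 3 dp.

Bootstrap SE is the standard deviation of the 6 replicate means.
Mean of replicates: (0.122 + 1.034 + 2.015 + 0.699 + 1.596 + 0.287) / 6 = 5.7530 / 6 = 0.9588
Sum of squared deviations: (−0.8368)² + (+0.0752)² + (+1.0562)² + (−0.2598)² + (+0.6372)² + (−0.6718)² = 2.7463
Variance = 2.7463 / 5 = 0.5493
SE* = √0.5493

SE* = 0.741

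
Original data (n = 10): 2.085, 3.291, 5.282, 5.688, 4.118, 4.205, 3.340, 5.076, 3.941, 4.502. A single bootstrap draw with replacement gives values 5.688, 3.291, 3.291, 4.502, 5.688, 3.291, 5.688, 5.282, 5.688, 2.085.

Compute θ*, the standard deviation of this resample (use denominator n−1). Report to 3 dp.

Mean = 4.4494; sum of squared deviations = 16.4486
s² = 16.4486 / 9 = 1.8276
s = √1.8276 = 1.352

θ* = 1.352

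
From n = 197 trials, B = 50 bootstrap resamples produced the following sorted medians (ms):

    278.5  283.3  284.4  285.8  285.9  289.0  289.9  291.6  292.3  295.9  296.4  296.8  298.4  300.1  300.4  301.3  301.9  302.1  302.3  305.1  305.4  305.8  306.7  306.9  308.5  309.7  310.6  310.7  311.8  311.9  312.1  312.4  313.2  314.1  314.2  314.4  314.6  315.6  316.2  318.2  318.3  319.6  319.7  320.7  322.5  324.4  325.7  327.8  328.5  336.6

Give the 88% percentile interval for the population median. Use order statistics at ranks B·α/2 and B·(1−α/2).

(284.4, 325.7)

α = 0.12; lower rank = 50 × 0.060 = 3; upper rank = 50 × 0.940 = 47.
The 3rd smallest replicate is 284.4; the 47th is 325.7.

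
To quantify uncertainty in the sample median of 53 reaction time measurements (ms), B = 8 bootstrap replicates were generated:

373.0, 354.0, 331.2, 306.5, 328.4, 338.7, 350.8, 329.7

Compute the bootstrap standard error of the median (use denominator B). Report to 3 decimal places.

SE* = 18.829

Bootstrap SE is the standard deviation of the 8 replicate medians.
Mean of replicates: (373.0 + 354.0 + 331.2 + 306.5 + 328.4 + 338.7 + 350.8 + 329.7) / 8 = 2712.3000 / 8 = 339.0375
Sum of squared deviations: (+33.9625)² + (+14.9625)² + (−7.8375)² + (−32.5375)² + (−10.6375)² + (−0.3375)² + (+11.7625)² + (−9.3375)² = 2836.2588
Variance = 2836.2588 / 8 = 354.5323
SE* = √354.5323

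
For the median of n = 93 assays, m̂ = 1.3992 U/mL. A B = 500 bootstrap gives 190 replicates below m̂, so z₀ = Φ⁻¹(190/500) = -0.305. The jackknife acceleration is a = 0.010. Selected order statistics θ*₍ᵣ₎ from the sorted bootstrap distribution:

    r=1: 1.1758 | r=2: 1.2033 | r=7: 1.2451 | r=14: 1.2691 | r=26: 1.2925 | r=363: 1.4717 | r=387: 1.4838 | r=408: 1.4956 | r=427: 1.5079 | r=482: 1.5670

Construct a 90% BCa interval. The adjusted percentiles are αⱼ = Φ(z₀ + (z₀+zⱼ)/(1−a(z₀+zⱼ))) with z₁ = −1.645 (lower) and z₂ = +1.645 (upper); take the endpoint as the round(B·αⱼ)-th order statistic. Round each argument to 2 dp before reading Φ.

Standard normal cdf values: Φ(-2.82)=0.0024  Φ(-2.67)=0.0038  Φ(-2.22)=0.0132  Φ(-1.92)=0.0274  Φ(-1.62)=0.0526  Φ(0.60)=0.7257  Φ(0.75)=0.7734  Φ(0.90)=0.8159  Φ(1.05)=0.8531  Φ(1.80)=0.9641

Lower: z₀ + z₁ = -0.305 + (-1.645) = -1.950; 1 − a(z₀+z₁) = 1 − (0.010)(-1.950) = 1.0195; argument = -0.305 + (-1.950)/1.0195 = -2.2177 → -2.22.
α₁ = Φ(-2.22) = 0.0132; rank = round(500 × 0.0132) = 7; θ*₍7₎ = 1.2451.
Upper: z₀ + z₂ = 1.340; 1 − a(z₀+z₂) = 0.9866; argument = 1.0532 → 1.05; α₂ = 0.8531; rank = 427; θ*₍427₎ = 1.5079.

(1.2451, 1.5079)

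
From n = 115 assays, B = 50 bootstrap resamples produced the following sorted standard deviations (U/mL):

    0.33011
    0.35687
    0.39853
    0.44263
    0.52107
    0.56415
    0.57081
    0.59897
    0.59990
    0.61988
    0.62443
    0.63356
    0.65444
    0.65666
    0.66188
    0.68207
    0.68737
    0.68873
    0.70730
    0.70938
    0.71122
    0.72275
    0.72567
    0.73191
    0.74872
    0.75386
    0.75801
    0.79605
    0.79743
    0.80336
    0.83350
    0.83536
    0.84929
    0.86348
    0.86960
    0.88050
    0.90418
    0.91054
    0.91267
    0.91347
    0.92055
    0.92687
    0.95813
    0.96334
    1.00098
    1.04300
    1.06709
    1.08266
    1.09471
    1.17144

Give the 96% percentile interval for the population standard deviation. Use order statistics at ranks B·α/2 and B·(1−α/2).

(0.33011, 1.09471)

α = 0.04; lower rank = 50 × 0.020 = 1; upper rank = 50 × 0.980 = 49.
The 1st smallest replicate is 0.33011; the 49th is 1.09471.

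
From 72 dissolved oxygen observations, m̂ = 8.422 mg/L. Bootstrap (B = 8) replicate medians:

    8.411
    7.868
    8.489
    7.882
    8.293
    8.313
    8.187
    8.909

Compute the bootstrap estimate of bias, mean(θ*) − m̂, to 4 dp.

bias = −0.1280

mean(θ*) = (8.411 + 7.868 + 8.489 + 7.882 + 8.293 + 8.313 + 8.187 + 8.909) / 8 = 8.29400
bias = 8.29400 − 8.422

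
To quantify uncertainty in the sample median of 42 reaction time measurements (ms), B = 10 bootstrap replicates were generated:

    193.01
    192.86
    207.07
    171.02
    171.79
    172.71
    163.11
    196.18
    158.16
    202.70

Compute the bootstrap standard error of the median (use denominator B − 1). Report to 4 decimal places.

Bootstrap SE is the standard deviation of the 10 replicate medians.
Mean of replicates: (193.01 + 192.86 + 207.07 + 171.02 + 171.79 + 172.71 + 163.11 + 196.18 + 158.16 + 202.70) / 10 = 1828.61000 / 10 = 182.86100
Sum of squared deviations: (+10.14900)² + (+9.99900)² + (+24.20900)² + (−11.84100)² + (−11.07100)² + (−10.15100)² + (−19.75100)² + (+13.31900)² + (−24.70100)² + (+19.83900)² = 2726.10009
Variance = 2726.10009 / 9 = 302.90001
SE* = √302.90001

SE* = 17.4040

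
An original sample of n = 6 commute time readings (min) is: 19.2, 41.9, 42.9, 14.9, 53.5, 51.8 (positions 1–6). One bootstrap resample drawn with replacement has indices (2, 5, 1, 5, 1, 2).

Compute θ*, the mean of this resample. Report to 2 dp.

θ* = 38.20

Resample values: 41.9, 53.5, 19.2, 53.5, 19.2, 41.9.
Mean = (41.9 + 53.5 + 19.2 + 53.5 + 19.2 + 41.9) / 6 = 229.20 / 6 = 38.20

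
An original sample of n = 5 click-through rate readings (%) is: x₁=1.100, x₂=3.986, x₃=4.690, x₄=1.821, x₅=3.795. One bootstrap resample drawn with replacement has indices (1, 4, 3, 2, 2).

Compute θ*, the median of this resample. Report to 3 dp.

Resample values: 1.100, 1.821, 4.690, 3.986, 3.986.
Sorted: 1.100, 1.821, 3.986, 3.986, 4.690
Median = middle value = 3.986

θ* = 3.986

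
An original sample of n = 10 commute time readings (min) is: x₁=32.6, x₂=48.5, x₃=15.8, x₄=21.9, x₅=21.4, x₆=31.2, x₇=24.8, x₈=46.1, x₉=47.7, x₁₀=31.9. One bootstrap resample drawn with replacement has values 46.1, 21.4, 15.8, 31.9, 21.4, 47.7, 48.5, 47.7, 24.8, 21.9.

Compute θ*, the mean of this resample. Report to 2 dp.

θ* = 32.72

Mean = (46.1 + 21.4 + 15.8 + 31.9 + 21.4 + 47.7 + 48.5 + 47.7 + 24.8 + 21.9) / 10 = 327.20 / 10 = 32.72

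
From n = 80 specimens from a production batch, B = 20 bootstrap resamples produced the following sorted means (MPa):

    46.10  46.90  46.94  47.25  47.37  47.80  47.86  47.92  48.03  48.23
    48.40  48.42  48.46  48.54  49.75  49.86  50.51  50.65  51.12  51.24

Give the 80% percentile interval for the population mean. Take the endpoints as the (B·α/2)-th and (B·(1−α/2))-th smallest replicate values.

α = 0.20; lower rank = 20 × 0.100 = 2; upper rank = 20 × 0.900 = 18.
The 2nd smallest replicate is 46.90; the 18th is 50.65.

(46.90, 50.65)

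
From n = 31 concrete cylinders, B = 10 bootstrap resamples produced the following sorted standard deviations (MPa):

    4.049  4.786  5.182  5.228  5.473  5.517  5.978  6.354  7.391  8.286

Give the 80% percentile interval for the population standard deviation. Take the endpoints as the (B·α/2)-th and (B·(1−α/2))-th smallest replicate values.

(4.049, 7.391)

α = 0.20; lower rank = 10 × 0.100 = 1; upper rank = 10 × 0.900 = 9.
The 1st smallest replicate is 4.049; the 9th is 7.391.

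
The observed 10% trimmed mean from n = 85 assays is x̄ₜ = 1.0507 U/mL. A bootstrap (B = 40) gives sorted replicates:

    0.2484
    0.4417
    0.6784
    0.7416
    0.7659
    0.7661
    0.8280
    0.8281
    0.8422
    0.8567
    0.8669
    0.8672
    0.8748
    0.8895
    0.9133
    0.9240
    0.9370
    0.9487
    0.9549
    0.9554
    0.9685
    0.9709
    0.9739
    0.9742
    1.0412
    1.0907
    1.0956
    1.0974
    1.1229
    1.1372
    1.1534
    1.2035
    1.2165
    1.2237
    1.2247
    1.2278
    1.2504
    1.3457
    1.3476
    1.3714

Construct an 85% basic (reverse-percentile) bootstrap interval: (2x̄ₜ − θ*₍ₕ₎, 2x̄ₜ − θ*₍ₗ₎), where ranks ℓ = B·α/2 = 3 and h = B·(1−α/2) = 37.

Percentile endpoints at ranks 3 and 37: θ*₍3₎ = 0.6784, θ*₍37₎ = 1.2504.
Basic interval reflects these around x̄ₜ:
  lower = 2 × 1.0507 − 1.2504 = 0.8510
  upper = 2 × 1.0507 − 0.6784 = 1.4230

(0.8510, 1.4230)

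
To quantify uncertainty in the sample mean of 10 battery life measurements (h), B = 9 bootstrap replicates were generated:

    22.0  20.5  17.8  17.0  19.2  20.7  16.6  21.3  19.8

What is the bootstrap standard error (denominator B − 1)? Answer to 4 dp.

Bootstrap SE is the standard deviation of the 9 replicate means.
Mean of replicates: (22.0 + 20.5 + 17.8 + 17.0 + 19.2 + 20.7 + 16.6 + 21.3 + 19.8) / 9 = 174.90000 / 9 = 19.43333
Sum of squared deviations: (+2.56667)² + (+1.06667)² + (−1.63333)² + (−2.43333)² + (−0.23333)² + (+1.26667)² + (−2.83333)² + (+1.86667)² + (+0.36667)² = 29.62000
Variance = 29.62000 / 8 = 3.70250
SE* = √3.70250

SE* = 1.9242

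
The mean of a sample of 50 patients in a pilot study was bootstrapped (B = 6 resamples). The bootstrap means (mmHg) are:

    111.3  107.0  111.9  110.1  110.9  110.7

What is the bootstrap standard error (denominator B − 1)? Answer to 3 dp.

SE* = 1.733

Bootstrap SE is the standard deviation of the 6 replicate means.
Mean of replicates: (111.3 + 107.0 + 111.9 + 110.1 + 110.9 + 110.7) / 6 = 661.9000 / 6 = 110.3167
Sum of squared deviations: (+0.9833)² + (−3.3167)² + (+1.5833)² + (−0.2167)² + (+0.5833)² + (+0.3833)² = 15.0083
Variance = 15.0083 / 5 = 3.0017
SE* = √3.0017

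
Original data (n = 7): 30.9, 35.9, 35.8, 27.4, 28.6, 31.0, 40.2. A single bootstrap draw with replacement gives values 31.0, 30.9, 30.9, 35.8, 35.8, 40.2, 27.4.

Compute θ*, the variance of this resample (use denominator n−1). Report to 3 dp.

Mean = 33.1429; sum of squared deviations = 111.5571
s² = 111.5571 / 6 = 18.5929

θ* = 18.593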